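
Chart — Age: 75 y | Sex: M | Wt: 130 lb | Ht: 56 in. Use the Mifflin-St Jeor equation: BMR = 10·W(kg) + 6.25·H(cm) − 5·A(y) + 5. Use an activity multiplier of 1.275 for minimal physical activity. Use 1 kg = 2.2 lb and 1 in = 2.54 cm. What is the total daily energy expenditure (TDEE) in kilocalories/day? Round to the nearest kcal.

Convert to metric: weight = 130 ÷ 2.2 = 59.0909 kg; height = 56 × 2.54 = 142.24 cm.
Mifflin-St Jeor (male): BMR = 10(59.0909) + 6.25(142.24) − 5(75) + 5 = 590.9091 + 889 − 375 + 5 = 1109.9091 kcal/day.
TEE = BMR × activity factor = 1109.9091 × 1.275 = 1415.1341 kcal/day.

1415 kilocalories/day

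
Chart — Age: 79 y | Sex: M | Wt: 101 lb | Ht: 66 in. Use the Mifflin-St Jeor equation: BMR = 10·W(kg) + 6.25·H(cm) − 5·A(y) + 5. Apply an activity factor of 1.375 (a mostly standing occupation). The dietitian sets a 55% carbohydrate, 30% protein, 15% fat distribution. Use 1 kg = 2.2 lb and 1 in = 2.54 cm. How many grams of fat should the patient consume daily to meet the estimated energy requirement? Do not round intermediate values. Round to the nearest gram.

26 g/day

Convert to metric: weight = 101 ÷ 2.2 = 45.9091 kg; height = 66 × 2.54 = 167.64 cm.
Mifflin-St Jeor (male): BMR = 10(45.9091) + 6.25(167.64) − 5(79) + 5 = 459.0909 + 1047.75 − 395 + 5 = 1116.8409 kcal/day.
TEE = 1116.8409 × 1.375 = 1535.6563 kcal/day.
Fat energy = 15% × 1535.6563 = 230.3484 kcal.
Fat = 230.3484 ÷ 9 kcal/g = 25.5943 g.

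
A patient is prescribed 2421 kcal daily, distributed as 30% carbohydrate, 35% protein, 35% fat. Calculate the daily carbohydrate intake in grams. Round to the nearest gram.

182 g/day

Carbohydrate energy = 30% × 2421 = 726.3 kcal.
At 4 kcal/g: 726.3 ÷ 4 = 181.575 g.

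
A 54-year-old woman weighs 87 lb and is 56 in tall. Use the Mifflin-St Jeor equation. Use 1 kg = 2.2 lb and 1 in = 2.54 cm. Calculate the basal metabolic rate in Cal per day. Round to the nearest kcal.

853 Cal per day

Convert to metric: weight = 87 ÷ 2.2 = 39.5455 kg; height = 56 × 2.54 = 142.24 cm.
Mifflin-St Jeor (female): BMR = 10(39.5455) + 6.25(142.24) − 5(54) − 161 = 395.4545 + 889 − 270 − 161 = 853.4545 kcal/day.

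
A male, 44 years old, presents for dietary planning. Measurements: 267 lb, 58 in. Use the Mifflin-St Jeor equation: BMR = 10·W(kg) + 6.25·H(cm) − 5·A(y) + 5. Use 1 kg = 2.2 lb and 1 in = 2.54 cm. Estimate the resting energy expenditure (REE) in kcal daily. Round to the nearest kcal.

1919 kcal daily

Convert to metric: weight = 267 ÷ 2.2 = 121.3636 kg; height = 58 × 2.54 = 147.32 cm.
Mifflin-St Jeor (male): BMR = 10(121.3636) + 6.25(147.32) − 5(44) + 5 = 1213.6364 + 920.75 − 220 + 5 = 1919.3864 kcal/day.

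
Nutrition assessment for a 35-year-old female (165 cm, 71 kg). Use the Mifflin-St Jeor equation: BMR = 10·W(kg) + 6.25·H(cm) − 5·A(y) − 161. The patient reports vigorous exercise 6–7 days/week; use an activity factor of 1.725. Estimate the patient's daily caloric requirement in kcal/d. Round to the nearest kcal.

2424 kcal/d

Mifflin-St Jeor (female): BMR = 10(71) + 6.25(165) − 5(35) − 161 = 710 + 1031.25 − 175 − 161 = 1405.25 kcal/day.
TEE = BMR × activity factor = 1405.25 × 1.725 = 2424.0563 kcal/day.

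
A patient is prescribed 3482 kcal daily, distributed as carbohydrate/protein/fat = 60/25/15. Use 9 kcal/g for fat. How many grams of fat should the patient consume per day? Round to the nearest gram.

58 g/day

Fat energy = 15% × 3482 = 522.3 kcal.
At 9 kcal/g: 522.3 ÷ 9 = 58.0333 g.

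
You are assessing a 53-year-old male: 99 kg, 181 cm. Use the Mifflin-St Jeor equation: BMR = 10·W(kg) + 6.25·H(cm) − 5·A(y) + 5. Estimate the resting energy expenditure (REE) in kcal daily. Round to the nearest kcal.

Mifflin-St Jeor (male): BMR = 10(99) + 6.25(181) − 5(53) + 5 = 990 + 1131.25 − 265 + 5 = 1861.25 kcal/day.

1861 kcal daily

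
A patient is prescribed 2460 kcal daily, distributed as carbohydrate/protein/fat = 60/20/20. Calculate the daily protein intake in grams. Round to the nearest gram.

Protein energy = 20% × 2460 = 492 kcal.
At 4 kcal/g: 492 ÷ 4 = 123 g.

123 g/day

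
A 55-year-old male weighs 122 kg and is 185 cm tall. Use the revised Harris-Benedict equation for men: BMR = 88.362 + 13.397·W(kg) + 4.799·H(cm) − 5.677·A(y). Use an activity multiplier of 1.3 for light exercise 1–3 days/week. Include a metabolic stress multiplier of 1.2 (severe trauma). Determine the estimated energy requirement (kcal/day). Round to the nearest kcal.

3585 kcal/day

Harris-Benedict: BMR = 88.362 + 13.397(122) + 4.799(185) − 5.677(55) = 2298.376 kcal/day.
TEE = BMR × activity factor = 2298.376 × 1.3 = 2987.8888 kcal/day.
Apply stress factor: 2987.8888 × 1.2 = 3585.4666 kcal/day.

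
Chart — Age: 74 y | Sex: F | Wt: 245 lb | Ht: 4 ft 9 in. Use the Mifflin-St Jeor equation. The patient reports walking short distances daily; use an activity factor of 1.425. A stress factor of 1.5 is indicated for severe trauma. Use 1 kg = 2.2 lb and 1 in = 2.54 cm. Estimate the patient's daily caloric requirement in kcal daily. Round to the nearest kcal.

Convert to metric: weight = 245 ÷ 2.2 = 111.3636 kg; height = (4×12 + 9) × 2.54 = 57 × 2.54 = 144.78 cm.
Mifflin-St Jeor (female): BMR = 10(111.3636) + 6.25(144.78) − 5(74) − 161 = 1113.6364 + 904.875 − 370 − 161 = 1487.5114 kcal/day.
TEE = BMR × activity factor = 1487.5114 × 1.425 = 2119.7037 kcal/day.
Apply stress factor: 2119.7037 × 1.5 = 3179.5555 kcal/day.

3180 kcal daily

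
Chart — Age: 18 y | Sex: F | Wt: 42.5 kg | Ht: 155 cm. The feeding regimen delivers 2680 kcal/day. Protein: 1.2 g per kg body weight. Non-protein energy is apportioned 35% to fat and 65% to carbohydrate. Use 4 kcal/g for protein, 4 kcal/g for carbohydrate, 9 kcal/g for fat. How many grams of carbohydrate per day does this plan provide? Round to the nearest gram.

402 g/day

Protein = 1.2 × 42.5 = 51 g → 51 × 4 = 204 kcal.
Non-protein calories = 2680 − 204 = 2476 kcal.
Fat: 35% × 2476 = 866.6 kcal; carbohydrate: 1609.4 kcal.
Carbohydrate: 1609.4 kcal ÷ 4 kcal/g = 402.35 g.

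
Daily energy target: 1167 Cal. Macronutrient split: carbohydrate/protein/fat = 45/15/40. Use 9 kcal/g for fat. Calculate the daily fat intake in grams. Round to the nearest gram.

Fat energy = 40% × 1167 = 466.8 kcal.
At 9 kcal/g: 466.8 ÷ 9 = 51.8667 g.

52 g/day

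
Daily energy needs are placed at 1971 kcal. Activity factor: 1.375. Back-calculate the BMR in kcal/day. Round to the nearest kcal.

1433 kcal/day

BMR = TEE ÷ activity factor = 1971 ÷ 1.375 = 1433.4545 kcal/day.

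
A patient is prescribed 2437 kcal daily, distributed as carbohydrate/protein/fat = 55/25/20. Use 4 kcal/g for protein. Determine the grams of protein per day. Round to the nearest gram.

152 g/day

Protein energy = 25% × 2437 = 609.25 kcal.
At 4 kcal/g: 609.25 ÷ 4 = 152.3125 g.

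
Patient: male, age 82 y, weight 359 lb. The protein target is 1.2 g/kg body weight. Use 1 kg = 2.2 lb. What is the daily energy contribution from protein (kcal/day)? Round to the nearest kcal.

783 kcal/day

Weight in kg = 359 ÷ 2.2 = 163.1818 kg.
Protein = 1.2 g/kg × 163.1818 kg = 195.8182 g/day.
Protein energy = 195.8182 g × 4 kcal/g = 783.2727 kcal/day.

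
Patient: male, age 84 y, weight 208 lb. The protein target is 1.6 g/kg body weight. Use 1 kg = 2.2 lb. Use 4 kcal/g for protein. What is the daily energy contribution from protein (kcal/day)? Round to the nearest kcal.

Weight in kg = 208 ÷ 2.2 = 94.5455 kg.
Protein = 1.6 g/kg × 94.5455 kg = 151.2727 g/day.
Protein energy = 151.2727 g × 4 kcal/g = 605.0909 kcal/day.

605 kcal/day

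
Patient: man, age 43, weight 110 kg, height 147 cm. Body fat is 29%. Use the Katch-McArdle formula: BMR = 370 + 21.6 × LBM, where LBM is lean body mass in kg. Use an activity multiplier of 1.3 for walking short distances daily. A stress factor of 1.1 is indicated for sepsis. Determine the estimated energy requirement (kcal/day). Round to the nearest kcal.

LBM = 110 × (1 − 0.29) = 78.1 kg. Katch-McArdle: BMR = 370 + 21.6 × 78.1 = 2056.96 kcal/day.
TEE = BMR × activity factor = 2056.96 × 1.3 = 2674.048 kcal/day.
Apply stress factor: 2674.048 × 1.1 = 2941.4528 kcal/day.

2941 kcal/day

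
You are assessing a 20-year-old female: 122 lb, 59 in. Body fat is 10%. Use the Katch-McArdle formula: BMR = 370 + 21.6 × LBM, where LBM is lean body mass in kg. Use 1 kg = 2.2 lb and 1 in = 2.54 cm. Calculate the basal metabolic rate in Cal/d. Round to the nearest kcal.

Convert to metric: weight = 122 ÷ 2.2 = 55.4545 kg; height = 59 × 2.54 = 149.86 cm.
LBM = 55.4545 × (1 − 0.1) = 49.9091 kg. Katch-McArdle: BMR = 370 + 21.6 × 49.9091 = 1448.0364 kcal/day.

1448 Cal/d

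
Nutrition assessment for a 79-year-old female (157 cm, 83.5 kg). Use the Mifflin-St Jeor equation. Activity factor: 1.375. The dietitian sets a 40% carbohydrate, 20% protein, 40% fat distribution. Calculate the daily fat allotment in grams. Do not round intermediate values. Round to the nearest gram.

Mifflin-St Jeor (female): BMR = 10(83.5) + 6.25(157) − 5(79) − 161 = 835 + 981.25 − 395 − 161 = 1260.25 kcal/day.
TEE = 1260.25 × 1.375 = 1732.8438 kcal/day.
Fat energy = 40% × 1732.8438 = 693.1375 kcal.
Fat = 693.1375 ÷ 9 kcal/g = 77.0153 g.

77 g/day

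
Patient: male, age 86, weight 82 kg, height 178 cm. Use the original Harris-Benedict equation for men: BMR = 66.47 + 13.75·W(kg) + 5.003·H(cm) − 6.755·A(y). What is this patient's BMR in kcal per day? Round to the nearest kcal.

1504 kcal per day

Harris-Benedict: BMR = 66.47 + 13.75(82) + 5.003(178) − 6.755(86) = 1503.574 kcal/day.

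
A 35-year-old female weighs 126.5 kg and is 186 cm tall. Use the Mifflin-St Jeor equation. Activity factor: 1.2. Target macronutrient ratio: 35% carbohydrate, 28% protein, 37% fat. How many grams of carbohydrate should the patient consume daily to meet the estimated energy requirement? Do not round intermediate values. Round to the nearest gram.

220 g/day

Mifflin-St Jeor (female): BMR = 10(126.5) + 6.25(186) − 5(35) − 161 = 1265 + 1162.5 − 175 − 161 = 2091.5 kcal/day.
TEE = 2091.5 × 1.2 = 2509.8 kcal/day.
Carbohydrate energy = 35% × 2509.8 = 878.43 kcal.
Carbohydrate = 878.43 ÷ 4 kcal/g = 219.6075 g.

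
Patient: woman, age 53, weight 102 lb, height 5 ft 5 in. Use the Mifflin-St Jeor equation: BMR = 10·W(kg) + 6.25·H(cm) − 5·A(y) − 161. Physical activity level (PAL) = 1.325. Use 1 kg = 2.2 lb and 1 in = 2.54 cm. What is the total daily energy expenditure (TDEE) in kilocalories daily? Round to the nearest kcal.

1417 kilocalories daily

Convert to metric: weight = 102 ÷ 2.2 = 46.3636 kg; height = (5×12 + 5) × 2.54 = 65 × 2.54 = 165.1 cm.
Mifflin-St Jeor (female): BMR = 10(46.3636) + 6.25(165.1) − 5(53) − 161 = 463.6364 + 1031.875 − 265 − 161 = 1069.5114 kcal/day.
TEE = BMR × activity factor = 1069.5114 × 1.325 = 1417.1026 kcal/day.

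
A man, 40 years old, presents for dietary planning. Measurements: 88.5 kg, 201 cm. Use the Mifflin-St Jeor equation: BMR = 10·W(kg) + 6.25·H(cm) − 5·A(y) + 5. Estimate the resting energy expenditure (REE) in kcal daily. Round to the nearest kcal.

Mifflin-St Jeor (male): BMR = 10(88.5) + 6.25(201) − 5(40) + 5 = 885 + 1256.25 − 200 + 5 = 1946.25 kcal/day.

1946 kcal daily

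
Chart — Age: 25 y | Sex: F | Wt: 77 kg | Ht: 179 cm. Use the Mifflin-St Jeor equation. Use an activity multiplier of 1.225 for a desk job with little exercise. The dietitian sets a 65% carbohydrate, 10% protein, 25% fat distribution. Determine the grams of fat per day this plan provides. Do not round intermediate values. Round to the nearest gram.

55 g/day

Mifflin-St Jeor (female): BMR = 10(77) + 6.25(179) − 5(25) − 161 = 770 + 1118.75 − 125 − 161 = 1602.75 kcal/day.
TEE = 1602.75 × 1.225 = 1963.3688 kcal/day.
Fat energy = 25% × 1963.3688 = 490.8422 kcal.
Fat = 490.8422 ÷ 9 kcal/g = 54.538 g.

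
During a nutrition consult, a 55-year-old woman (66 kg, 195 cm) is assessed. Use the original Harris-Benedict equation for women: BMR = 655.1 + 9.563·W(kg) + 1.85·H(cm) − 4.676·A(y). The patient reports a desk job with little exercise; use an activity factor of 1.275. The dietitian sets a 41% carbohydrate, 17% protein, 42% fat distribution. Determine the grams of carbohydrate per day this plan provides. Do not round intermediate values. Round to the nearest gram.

182 g/day

Harris-Benedict: BMR = 655.1 + 9.563(66) + 1.85(195) − 4.676(55) = 1389.828 kcal/day.
TEE = 1389.828 × 1.275 = 1772.0307 kcal/day.
Carbohydrate energy = 41% × 1772.0307 = 726.5326 kcal.
Carbohydrate = 726.5326 ÷ 4 kcal/g = 181.6331 g.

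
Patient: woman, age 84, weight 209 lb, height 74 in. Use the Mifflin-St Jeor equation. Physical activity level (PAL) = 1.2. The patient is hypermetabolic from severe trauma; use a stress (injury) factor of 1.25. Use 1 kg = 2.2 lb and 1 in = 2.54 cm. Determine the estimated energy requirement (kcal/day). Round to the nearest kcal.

Convert to metric: weight = 209 ÷ 2.2 = 95 kg; height = 74 × 2.54 = 187.96 cm.
Mifflin-St Jeor (female): BMR = 10(95) + 6.25(187.96) − 5(84) − 161 = 950 + 1174.75 − 420 − 161 = 1543.75 kcal/day.
TEE = BMR × activity factor = 1543.75 × 1.2 = 1852.5 kcal/day.
Apply stress factor: 1852.5 × 1.25 = 2315.625 kcal/day.

2316 kcal/day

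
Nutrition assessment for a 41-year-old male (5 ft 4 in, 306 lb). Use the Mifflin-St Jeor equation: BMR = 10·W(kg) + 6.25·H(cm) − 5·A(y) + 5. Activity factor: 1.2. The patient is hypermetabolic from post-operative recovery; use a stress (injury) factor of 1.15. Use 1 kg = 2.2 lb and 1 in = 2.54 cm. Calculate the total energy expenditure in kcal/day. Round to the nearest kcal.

Convert to metric: weight = 306 ÷ 2.2 = 139.0909 kg; height = (5×12 + 4) × 2.54 = 64 × 2.54 = 162.56 cm.
Mifflin-St Jeor (male): BMR = 10(139.0909) + 6.25(162.56) − 5(41) + 5 = 1390.9091 + 1016 − 205 + 5 = 2206.9091 kcal/day.
TEE = BMR × activity factor = 2206.9091 × 1.2 = 2648.2909 kcal/day.
Apply stress factor: 2648.2909 × 1.15 = 3045.5345 kcal/day.

3046 kcal/day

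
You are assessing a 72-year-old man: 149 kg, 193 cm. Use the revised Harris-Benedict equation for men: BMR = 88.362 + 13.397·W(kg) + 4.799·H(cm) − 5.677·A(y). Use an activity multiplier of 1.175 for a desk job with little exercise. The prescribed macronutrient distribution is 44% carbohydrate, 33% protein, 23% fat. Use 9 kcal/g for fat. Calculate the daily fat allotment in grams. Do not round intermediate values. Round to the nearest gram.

Harris-Benedict: BMR = 88.362 + 13.397(149) + 4.799(193) − 5.677(72) = 2601.978 kcal/day.
TEE = 2601.978 × 1.175 = 3057.3242 kcal/day.
Fat energy = 23% × 3057.3242 = 703.1846 kcal.
Fat = 703.1846 ÷ 9 kcal/g = 78.1316 g.

78 g/day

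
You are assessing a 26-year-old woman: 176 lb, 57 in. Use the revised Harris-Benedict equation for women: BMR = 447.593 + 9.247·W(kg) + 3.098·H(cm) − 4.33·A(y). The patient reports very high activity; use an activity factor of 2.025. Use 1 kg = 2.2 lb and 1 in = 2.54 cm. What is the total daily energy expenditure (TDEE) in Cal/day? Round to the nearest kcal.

Convert to metric: weight = 176 ÷ 2.2 = 80 kg; height = 57 × 2.54 = 144.78 cm.
Harris-Benedict: BMR = 447.593 + 9.247(80) + 3.098(144.78) − 4.33(26) = 1523.3014 kcal/day.
TEE = BMR × activity factor = 1523.3014 × 2.025 = 3084.6854 kcal/day.

3085 Cal/day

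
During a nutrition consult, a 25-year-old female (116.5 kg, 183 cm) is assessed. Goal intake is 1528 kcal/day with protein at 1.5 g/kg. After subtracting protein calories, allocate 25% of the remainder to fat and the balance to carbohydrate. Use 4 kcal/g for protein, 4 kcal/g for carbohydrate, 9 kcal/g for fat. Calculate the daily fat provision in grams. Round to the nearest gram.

Protein = 1.5 × 116.5 = 174.75 g → 174.75 × 4 = 699 kcal.
Non-protein calories = 1528 − 699 = 829 kcal.
Fat: 25% × 829 = 207.25 kcal; carbohydrate: 621.75 kcal.
Fat: 207.25 kcal ÷ 9 kcal/g = 23.0278 g.

23 g/day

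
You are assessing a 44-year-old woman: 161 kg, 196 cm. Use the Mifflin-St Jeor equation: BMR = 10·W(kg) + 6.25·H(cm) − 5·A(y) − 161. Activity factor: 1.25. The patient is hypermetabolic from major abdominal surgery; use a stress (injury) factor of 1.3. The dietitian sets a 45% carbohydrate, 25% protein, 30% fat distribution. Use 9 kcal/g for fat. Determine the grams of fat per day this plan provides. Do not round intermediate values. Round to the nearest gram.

133 g/day

Mifflin-St Jeor (female): BMR = 10(161) + 6.25(196) − 5(44) − 161 = 1610 + 1225 − 220 − 161 = 2454 kcal/day.
TEE = 2454 × 1.25 = 3067.5 kcal/day.
With stress factor 1.3: 3067.5 × 1.3 = 3987.75 kcal/day.
Fat energy = 30% × 3987.75 = 1196.325 kcal.
Fat = 1196.325 ÷ 9 kcal/g = 132.925 g.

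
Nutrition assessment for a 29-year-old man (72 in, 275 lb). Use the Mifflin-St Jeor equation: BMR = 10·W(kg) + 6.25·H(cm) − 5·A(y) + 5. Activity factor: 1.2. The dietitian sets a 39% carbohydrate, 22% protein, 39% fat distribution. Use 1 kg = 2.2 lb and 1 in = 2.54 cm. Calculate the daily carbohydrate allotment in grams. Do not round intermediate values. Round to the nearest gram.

264 g/day

Convert to metric: weight = 275 ÷ 2.2 = 125 kg; height = 72 × 2.54 = 182.88 cm.
Mifflin-St Jeor (male): BMR = 10(125) + 6.25(182.88) − 5(29) + 5 = 1250 + 1143 − 145 + 5 = 2253 kcal/day.
TEE = 2253 × 1.2 = 2703.6 kcal/day.
Carbohydrate energy = 39% × 2703.6 = 1054.404 kcal.
Carbohydrate = 1054.404 ÷ 4 kcal/g = 263.601 g.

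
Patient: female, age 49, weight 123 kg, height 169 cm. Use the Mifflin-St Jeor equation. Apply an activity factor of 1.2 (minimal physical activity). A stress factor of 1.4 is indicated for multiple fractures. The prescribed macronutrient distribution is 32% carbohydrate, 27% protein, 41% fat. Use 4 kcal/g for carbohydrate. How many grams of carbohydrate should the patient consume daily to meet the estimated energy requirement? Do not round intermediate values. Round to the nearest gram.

253 g/day

Mifflin-St Jeor (female): BMR = 10(123) + 6.25(169) − 5(49) − 161 = 1230 + 1056.25 − 245 − 161 = 1880.25 kcal/day.
TEE = 1880.25 × 1.2 = 2256.3 kcal/day.
With stress factor 1.4: 2256.3 × 1.4 = 3158.82 kcal/day.
Carbohydrate energy = 32% × 3158.82 = 1010.8224 kcal.
Carbohydrate = 1010.8224 ÷ 4 kcal/g = 252.7056 g.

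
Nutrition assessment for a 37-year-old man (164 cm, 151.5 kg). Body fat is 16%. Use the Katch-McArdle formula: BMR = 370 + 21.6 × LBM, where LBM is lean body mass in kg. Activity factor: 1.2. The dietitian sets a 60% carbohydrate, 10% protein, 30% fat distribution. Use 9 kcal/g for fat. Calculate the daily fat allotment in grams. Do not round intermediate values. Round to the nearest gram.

LBM = 151.5 × (1 − 0.16) = 127.26 kg. Katch-McArdle: BMR = 370 + 21.6 × 127.26 = 3118.816 kcal/day.
TEE = 3118.816 × 1.2 = 3742.5792 kcal/day.
Fat energy = 30% × 3742.5792 = 1122.7738 kcal.
Fat = 1122.7738 ÷ 9 kcal/g = 124.7526 g.

125 g/day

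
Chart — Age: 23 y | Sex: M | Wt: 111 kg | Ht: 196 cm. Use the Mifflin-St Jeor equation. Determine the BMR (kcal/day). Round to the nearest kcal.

Mifflin-St Jeor (male): BMR = 10(111) + 6.25(196) − 5(23) + 5 = 1110 + 1225 − 115 + 5 = 2225 kcal/day.

2225 kcal/day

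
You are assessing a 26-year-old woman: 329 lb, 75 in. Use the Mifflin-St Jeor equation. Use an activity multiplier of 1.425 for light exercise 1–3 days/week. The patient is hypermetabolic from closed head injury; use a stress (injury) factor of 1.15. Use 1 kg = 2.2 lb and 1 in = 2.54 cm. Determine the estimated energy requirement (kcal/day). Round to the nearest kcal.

3925 kcal/day

Convert to metric: weight = 329 ÷ 2.2 = 149.5455 kg; height = 75 × 2.54 = 190.5 cm.
Mifflin-St Jeor (female): BMR = 10(149.5455) + 6.25(190.5) − 5(26) − 161 = 1495.4545 + 1190.625 − 130 − 161 = 2395.0795 kcal/day.
TEE = BMR × activity factor = 2395.0795 × 1.425 = 3412.9884 kcal/day.
Apply stress factor: 3412.9884 × 1.15 = 3924.9366 kcal/day.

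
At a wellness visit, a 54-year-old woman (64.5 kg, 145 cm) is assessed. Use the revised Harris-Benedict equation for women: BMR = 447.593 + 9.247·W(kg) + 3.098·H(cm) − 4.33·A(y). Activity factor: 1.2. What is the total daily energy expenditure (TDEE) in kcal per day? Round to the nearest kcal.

1511 kcal per day

Harris-Benedict: BMR = 447.593 + 9.247(64.5) + 3.098(145) − 4.33(54) = 1259.4145 kcal/day.
TEE = BMR × activity factor = 1259.4145 × 1.2 = 1511.2974 kcal/day.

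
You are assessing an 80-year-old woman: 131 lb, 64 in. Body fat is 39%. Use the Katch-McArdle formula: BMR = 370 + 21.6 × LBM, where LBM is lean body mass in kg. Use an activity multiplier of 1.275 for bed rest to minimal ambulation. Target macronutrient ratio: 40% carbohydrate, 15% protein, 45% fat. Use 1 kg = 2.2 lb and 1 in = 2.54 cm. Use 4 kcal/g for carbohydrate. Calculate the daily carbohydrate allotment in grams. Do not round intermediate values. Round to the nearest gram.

Convert to metric: weight = 131 ÷ 2.2 = 59.5455 kg; height = 64 × 2.54 = 162.56 cm.
LBM = 59.5455 × (1 − 0.39) = 36.3227 kg. Katch-McArdle: BMR = 370 + 21.6 × 36.3227 = 1154.5709 kcal/day.
TEE = 1154.5709 × 1.275 = 1472.0779 kcal/day.
Carbohydrate energy = 40% × 1472.0779 = 588.8312 kcal.
Carbohydrate = 588.8312 ÷ 4 kcal/g = 147.2078 g.

147 g/day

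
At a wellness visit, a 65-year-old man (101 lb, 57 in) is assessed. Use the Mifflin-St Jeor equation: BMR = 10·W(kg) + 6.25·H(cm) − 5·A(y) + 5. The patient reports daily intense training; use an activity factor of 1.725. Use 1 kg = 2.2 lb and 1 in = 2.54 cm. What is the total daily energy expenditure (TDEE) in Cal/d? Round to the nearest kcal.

1801 Cal/d

Convert to metric: weight = 101 ÷ 2.2 = 45.9091 kg; height = 57 × 2.54 = 144.78 cm.
Mifflin-St Jeor (male): BMR = 10(45.9091) + 6.25(144.78) − 5(65) + 5 = 459.0909 + 904.875 − 325 + 5 = 1043.9659 kcal/day.
TEE = BMR × activity factor = 1043.9659 × 1.725 = 1800.8412 kcal/day.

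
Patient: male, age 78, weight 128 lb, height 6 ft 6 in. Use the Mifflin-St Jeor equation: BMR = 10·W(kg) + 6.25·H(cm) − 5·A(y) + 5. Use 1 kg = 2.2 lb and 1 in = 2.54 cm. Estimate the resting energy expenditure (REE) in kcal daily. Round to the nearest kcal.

1435 kcal daily

Convert to metric: weight = 128 ÷ 2.2 = 58.1818 kg; height = (6×12 + 6) × 2.54 = 78 × 2.54 = 198.12 cm.
Mifflin-St Jeor (male): BMR = 10(58.1818) + 6.25(198.12) − 5(78) + 5 = 581.8182 + 1238.25 − 390 + 5 = 1435.0682 kcal/day.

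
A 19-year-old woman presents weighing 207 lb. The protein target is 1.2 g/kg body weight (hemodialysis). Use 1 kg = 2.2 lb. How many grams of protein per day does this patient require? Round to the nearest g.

113 g/day

Weight in kg = 207 ÷ 2.2 = 94.0909 kg.
Protein = 1.2 g/kg × 94.0909 kg = 112.9091 g/day.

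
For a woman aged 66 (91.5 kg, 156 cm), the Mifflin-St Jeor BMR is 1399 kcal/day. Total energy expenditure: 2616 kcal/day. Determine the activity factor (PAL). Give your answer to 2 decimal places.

Activity factor = TEE ÷ BMR = 2616 ÷ 1399 = 1.87.

1.87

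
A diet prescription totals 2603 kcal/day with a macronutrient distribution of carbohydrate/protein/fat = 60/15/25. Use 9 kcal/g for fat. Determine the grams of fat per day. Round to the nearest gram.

72 g/day

Fat energy = 25% × 2603 = 650.75 kcal.
At 9 kcal/g: 650.75 ÷ 9 = 72.3056 g.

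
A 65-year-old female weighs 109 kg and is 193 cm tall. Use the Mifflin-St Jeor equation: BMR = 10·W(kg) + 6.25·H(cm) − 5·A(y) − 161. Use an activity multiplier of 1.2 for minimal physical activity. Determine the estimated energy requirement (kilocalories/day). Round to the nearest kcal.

Mifflin-St Jeor (female): BMR = 10(109) + 6.25(193) − 5(65) − 161 = 1090 + 1206.25 − 325 − 161 = 1810.25 kcal/day.
TEE = BMR × activity factor = 1810.25 × 1.2 = 2172.3 kcal/day.

2172 kilocalories/day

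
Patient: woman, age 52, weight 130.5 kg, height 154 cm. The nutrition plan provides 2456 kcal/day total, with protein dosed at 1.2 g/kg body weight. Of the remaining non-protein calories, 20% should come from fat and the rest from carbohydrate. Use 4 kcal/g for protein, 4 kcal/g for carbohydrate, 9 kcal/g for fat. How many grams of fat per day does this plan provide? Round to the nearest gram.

Protein = 1.2 × 130.5 = 156.6 g → 156.6 × 4 = 626.4 kcal.
Non-protein calories = 2456 − 626.4 = 1829.6 kcal.
Fat: 20% × 1829.6 = 365.92 kcal; carbohydrate: 1463.68 kcal.
Fat: 365.92 kcal ÷ 9 kcal/g = 40.6578 g.

41 g/day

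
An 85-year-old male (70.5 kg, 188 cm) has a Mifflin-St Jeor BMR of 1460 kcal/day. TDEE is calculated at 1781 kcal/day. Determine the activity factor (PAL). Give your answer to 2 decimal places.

1.22

Activity factor = TEE ÷ BMR = 1781 ÷ 1460 = 1.22.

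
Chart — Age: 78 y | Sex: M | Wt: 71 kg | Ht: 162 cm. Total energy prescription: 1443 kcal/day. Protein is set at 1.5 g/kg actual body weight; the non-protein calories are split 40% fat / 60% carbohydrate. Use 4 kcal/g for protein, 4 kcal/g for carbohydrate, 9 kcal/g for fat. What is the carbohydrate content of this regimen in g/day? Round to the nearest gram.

153 g/day

Protein = 1.5 × 71 = 106.5 g → 106.5 × 4 = 426 kcal.
Non-protein calories = 1443 − 426 = 1017 kcal.
Fat: 40% × 1017 = 406.8 kcal; carbohydrate: 610.2 kcal.
Carbohydrate: 610.2 kcal ÷ 4 kcal/g = 152.55 g.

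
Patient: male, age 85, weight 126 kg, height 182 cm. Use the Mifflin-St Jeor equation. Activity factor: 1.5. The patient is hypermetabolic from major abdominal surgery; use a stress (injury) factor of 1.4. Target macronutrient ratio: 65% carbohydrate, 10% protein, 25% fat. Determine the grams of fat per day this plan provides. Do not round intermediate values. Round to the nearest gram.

Mifflin-St Jeor (male): BMR = 10(126) + 6.25(182) − 5(85) + 5 = 1260 + 1137.5 − 425 + 5 = 1977.5 kcal/day.
TEE = 1977.5 × 1.5 = 2966.25 kcal/day.
With stress factor 1.4: 2966.25 × 1.4 = 4152.75 kcal/day.
Fat energy = 25% × 4152.75 = 1038.1875 kcal.
Fat = 1038.1875 ÷ 9 kcal/g = 115.3542 g.

115 g/day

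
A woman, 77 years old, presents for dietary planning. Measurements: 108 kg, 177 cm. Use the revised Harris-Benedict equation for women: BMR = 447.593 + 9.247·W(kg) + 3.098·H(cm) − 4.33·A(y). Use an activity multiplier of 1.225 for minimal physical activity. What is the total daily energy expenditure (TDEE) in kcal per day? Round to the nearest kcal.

2035 kcal per day

Harris-Benedict: BMR = 447.593 + 9.247(108) + 3.098(177) − 4.33(77) = 1661.205 kcal/day.
TEE = BMR × activity factor = 1661.205 × 1.225 = 2034.9761 kcal/day.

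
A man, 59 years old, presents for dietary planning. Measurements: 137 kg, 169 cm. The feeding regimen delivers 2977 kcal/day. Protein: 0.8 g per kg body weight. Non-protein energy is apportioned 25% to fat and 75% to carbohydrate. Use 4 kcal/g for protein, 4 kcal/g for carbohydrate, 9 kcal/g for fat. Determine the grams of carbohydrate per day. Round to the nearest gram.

476 g/day

Protein = 0.8 × 137 = 109.6 g → 109.6 × 4 = 438.4 kcal.
Non-protein calories = 2977 − 438.4 = 2538.6 kcal.
Fat: 25% × 2538.6 = 634.65 kcal; carbohydrate: 1903.95 kcal.
Carbohydrate: 1903.95 kcal ÷ 4 kcal/g = 475.9875 g.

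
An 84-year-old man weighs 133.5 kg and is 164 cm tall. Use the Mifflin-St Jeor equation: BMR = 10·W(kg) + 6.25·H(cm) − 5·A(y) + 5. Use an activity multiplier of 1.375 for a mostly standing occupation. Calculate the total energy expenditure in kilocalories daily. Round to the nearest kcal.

2674 kilocalories daily

Mifflin-St Jeor (male): BMR = 10(133.5) + 6.25(164) − 5(84) + 5 = 1335 + 1025 − 420 + 5 = 1945 kcal/day.
TEE = BMR × activity factor = 1945 × 1.375 = 2674.375 kcal/day.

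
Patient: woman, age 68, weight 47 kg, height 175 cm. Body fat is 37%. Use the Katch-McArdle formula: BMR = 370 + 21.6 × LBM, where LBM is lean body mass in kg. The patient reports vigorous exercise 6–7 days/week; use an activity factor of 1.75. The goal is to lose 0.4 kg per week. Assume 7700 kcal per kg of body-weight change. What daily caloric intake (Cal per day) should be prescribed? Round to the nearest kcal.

LBM = 47 × (1 − 0.37) = 29.61 kg. Katch-McArdle: BMR = 370 + 21.6 × 29.61 = 1009.576 kcal/day.
TEE = 1009.576 × 1.75 = 1766.758 kcal/day.
Required daily deficit = 0.4 × 7700 ÷ 7 = 440 kcal/day.
Target intake = 1766.758 − 440 = 1326.758 kcal/day.

1327 Cal per day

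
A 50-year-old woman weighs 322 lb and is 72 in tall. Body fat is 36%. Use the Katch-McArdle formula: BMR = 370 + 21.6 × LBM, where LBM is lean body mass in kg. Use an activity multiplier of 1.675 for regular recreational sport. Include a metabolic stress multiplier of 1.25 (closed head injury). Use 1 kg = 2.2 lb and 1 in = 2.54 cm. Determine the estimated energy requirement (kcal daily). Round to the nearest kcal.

5011 kcal daily

Convert to metric: weight = 322 ÷ 2.2 = 146.3636 kg; height = 72 × 2.54 = 182.88 cm.
LBM = 146.3636 × (1 − 0.36) = 93.6727 kg. Katch-McArdle: BMR = 370 + 21.6 × 93.6727 = 2393.3309 kcal/day.
TEE = BMR × activity factor = 2393.3309 × 1.675 = 4008.8293 kcal/day.
Apply stress factor: 4008.8293 × 1.25 = 5011.0366 kcal/day.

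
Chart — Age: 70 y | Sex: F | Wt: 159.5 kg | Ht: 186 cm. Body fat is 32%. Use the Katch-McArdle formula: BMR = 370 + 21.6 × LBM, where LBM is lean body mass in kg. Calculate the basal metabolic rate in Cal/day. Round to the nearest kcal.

2713 Cal/day

LBM = 159.5 × (1 − 0.32) = 108.46 kg. Katch-McArdle: BMR = 370 + 21.6 × 108.46 = 2712.736 kcal/day.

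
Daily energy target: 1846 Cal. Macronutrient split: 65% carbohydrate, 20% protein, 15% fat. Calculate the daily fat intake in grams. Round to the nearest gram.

31 g/day

Fat energy = 15% × 1846 = 276.9 kcal.
At 9 kcal/g: 276.9 ÷ 9 = 30.7667 g.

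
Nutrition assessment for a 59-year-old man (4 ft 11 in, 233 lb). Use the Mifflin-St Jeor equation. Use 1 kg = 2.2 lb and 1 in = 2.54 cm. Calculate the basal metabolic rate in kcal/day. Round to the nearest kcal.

1706 kcal/day

Convert to metric: weight = 233 ÷ 2.2 = 105.9091 kg; height = (4×12 + 11) × 2.54 = 59 × 2.54 = 149.86 cm.
Mifflin-St Jeor (male): BMR = 10(105.9091) + 6.25(149.86) − 5(59) + 5 = 1059.0909 + 936.625 − 295 + 5 = 1705.7159 kcal/day.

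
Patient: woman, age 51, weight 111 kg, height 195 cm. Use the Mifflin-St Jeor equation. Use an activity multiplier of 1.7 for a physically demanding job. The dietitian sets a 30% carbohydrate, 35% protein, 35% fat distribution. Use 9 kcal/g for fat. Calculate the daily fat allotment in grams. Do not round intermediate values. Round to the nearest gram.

126 g/day

Mifflin-St Jeor (female): BMR = 10(111) + 6.25(195) − 5(51) − 161 = 1110 + 1218.75 − 255 − 161 = 1912.75 kcal/day.
TEE = 1912.75 × 1.7 = 3251.675 kcal/day.
Fat energy = 35% × 3251.675 = 1138.0863 kcal.
Fat = 1138.0863 ÷ 9 kcal/g = 126.454 g.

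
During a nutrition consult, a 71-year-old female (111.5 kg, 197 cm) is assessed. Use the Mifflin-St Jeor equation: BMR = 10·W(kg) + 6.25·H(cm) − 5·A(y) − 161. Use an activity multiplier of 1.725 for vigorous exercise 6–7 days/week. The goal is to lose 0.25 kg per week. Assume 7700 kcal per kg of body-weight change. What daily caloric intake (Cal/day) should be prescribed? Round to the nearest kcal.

2882 Cal/day

Mifflin-St Jeor (female): BMR = 10(111.5) + 6.25(197) − 5(71) − 161 = 1115 + 1231.25 − 355 − 161 = 1830.25 kcal/day.
TEE = 1830.25 × 1.725 = 3157.1813 kcal/day.
Required daily deficit = 0.25 × 7700 ÷ 7 = 275 kcal/day.
Target intake = 3157.1813 − 275 = 2882.1813 kcal/day.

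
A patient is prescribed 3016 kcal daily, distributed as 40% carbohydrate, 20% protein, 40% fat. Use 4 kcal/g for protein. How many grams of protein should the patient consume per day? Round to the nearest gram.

Protein energy = 20% × 3016 = 603.2 kcal.
At 4 kcal/g: 603.2 ÷ 4 = 150.8 g.

151 g/day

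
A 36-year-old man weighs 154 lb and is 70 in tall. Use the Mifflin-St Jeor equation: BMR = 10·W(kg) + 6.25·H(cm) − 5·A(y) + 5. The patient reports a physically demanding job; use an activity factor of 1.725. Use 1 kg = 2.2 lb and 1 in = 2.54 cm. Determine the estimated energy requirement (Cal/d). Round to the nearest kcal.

2823 Cal/d

Convert to metric: weight = 154 ÷ 2.2 = 70 kg; height = 70 × 2.54 = 177.8 cm.
Mifflin-St Jeor (male): BMR = 10(70) + 6.25(177.8) − 5(36) + 5 = 700 + 1111.25 − 180 + 5 = 1636.25 kcal/day.
TEE = BMR × activity factor = 1636.25 × 1.725 = 2822.5313 kcal/day.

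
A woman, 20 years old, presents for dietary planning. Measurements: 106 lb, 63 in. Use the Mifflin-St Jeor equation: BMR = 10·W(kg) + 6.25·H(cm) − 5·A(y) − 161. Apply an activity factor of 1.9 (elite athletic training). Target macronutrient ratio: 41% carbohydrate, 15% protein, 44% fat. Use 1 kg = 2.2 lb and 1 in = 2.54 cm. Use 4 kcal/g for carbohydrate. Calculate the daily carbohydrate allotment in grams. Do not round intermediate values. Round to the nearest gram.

238 g/day

Convert to metric: weight = 106 ÷ 2.2 = 48.1818 kg; height = 63 × 2.54 = 160.02 cm.
Mifflin-St Jeor (female): BMR = 10(48.1818) + 6.25(160.02) − 5(20) − 161 = 481.8182 + 1000.125 − 100 − 161 = 1220.9432 kcal/day.
TEE = 1220.9432 × 1.9 = 2319.792 kcal/day.
Carbohydrate energy = 41% × 2319.792 = 951.1147 kcal.
Carbohydrate = 951.1147 ÷ 4 kcal/g = 237.7787 g.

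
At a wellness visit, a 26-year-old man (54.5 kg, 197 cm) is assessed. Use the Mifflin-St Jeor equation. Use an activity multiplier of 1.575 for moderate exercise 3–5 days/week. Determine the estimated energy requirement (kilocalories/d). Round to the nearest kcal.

Mifflin-St Jeor (male): BMR = 10(54.5) + 6.25(197) − 5(26) + 5 = 545 + 1231.25 − 130 + 5 = 1651.25 kcal/day.
TEE = BMR × activity factor = 1651.25 × 1.575 = 2600.7188 kcal/day.

2601 kilocalories/d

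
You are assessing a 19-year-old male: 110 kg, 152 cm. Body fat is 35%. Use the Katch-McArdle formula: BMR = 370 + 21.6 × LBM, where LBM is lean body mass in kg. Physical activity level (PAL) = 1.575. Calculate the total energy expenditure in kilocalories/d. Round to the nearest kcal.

3015 kilocalories/d

LBM = 110 × (1 − 0.35) = 71.5 kg. Katch-McArdle: BMR = 370 + 21.6 × 71.5 = 1914.4 kcal/day.
TEE = BMR × activity factor = 1914.4 × 1.575 = 3015.18 kcal/day.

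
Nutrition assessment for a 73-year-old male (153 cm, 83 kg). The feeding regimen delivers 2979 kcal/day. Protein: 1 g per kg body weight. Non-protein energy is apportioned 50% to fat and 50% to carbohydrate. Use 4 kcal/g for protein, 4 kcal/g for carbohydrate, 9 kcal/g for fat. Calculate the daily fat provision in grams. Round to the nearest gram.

147 g/day

Protein = 1 × 83 = 83 g → 83 × 4 = 332 kcal.
Non-protein calories = 2979 − 332 = 2647 kcal.
Fat: 50% × 2647 = 1323.5 kcal; carbohydrate: 1323.5 kcal.
Fat: 1323.5 kcal ÷ 9 kcal/g = 147.0556 g.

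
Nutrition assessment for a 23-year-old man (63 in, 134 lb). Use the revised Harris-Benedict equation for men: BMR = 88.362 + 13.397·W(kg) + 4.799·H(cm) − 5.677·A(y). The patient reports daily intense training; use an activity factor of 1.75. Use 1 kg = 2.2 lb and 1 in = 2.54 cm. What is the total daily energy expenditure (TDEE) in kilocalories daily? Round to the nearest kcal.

2698 kilocalories daily

Convert to metric: weight = 134 ÷ 2.2 = 60.9091 kg; height = 63 × 2.54 = 160.02 cm.
Harris-Benedict: BMR = 88.362 + 13.397(60.9091) + 4.799(160.02) − 5.677(23) = 1541.7261 kcal/day.
TEE = BMR × activity factor = 1541.7261 × 1.75 = 2698.0206 kcal/day.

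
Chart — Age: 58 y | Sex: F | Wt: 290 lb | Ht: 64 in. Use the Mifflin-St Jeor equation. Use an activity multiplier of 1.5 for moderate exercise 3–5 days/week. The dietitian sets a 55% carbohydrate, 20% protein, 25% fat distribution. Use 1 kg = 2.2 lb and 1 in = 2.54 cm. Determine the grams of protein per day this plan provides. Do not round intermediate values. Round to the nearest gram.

Convert to metric: weight = 290 ÷ 2.2 = 131.8182 kg; height = 64 × 2.54 = 162.56 cm.
Mifflin-St Jeor (female): BMR = 10(131.8182) + 6.25(162.56) − 5(58) − 161 = 1318.1818 + 1016 − 290 − 161 = 1883.1818 kcal/day.
TEE = 1883.1818 × 1.5 = 2824.7727 kcal/day.
Protein energy = 20% × 2824.7727 = 564.9545 kcal.
Protein = 564.9545 ÷ 4 kcal/g = 141.2386 g.

141 g/day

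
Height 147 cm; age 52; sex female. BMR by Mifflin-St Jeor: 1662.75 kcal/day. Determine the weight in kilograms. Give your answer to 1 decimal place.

116.5 kg

1662.75 = 10·W + 6.25(147) − 5(52) − 161
10·W = 1662.75 − 497.75 = 1165, so W = 116.5 kg.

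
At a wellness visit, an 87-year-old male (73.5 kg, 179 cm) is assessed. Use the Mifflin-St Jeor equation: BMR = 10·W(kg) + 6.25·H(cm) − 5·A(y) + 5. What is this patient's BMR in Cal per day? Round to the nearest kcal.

1424 Cal per day

Mifflin-St Jeor (male): BMR = 10(73.5) + 6.25(179) − 5(87) + 5 = 735 + 1118.75 − 435 + 5 = 1423.75 kcal/day.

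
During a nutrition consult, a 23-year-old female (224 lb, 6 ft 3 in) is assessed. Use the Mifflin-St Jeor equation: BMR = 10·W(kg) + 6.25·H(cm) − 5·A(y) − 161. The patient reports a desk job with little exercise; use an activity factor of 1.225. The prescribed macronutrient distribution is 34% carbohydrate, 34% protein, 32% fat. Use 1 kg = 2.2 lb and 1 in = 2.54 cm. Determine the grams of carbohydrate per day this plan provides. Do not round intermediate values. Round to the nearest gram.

201 g/day

Convert to metric: weight = 224 ÷ 2.2 = 101.8182 kg; height = (6×12 + 3) × 2.54 = 75 × 2.54 = 190.5 cm.
Mifflin-St Jeor (female): BMR = 10(101.8182) + 6.25(190.5) − 5(23) − 161 = 1018.1818 + 1190.625 − 115 − 161 = 1932.8068 kcal/day.
TEE = 1932.8068 × 1.225 = 2367.6884 kcal/day.
Carbohydrate energy = 34% × 2367.6884 = 805.014 kcal.
Carbohydrate = 805.014 ÷ 4 kcal/g = 201.2535 g.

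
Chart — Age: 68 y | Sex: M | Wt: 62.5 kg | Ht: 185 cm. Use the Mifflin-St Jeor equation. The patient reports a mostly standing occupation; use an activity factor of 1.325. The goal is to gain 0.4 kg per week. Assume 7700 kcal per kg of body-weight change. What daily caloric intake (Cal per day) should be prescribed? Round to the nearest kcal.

Mifflin-St Jeor (male): BMR = 10(62.5) + 6.25(185) − 5(68) + 5 = 625 + 1156.25 − 340 + 5 = 1446.25 kcal/day.
TEE = 1446.25 × 1.325 = 1916.2813 kcal/day.
Required daily surplus = 0.4 × 7700 ÷ 7 = 440 kcal/day.
Target intake = 1916.2813 + 440 = 2356.2813 kcal/day.

2356 Cal per day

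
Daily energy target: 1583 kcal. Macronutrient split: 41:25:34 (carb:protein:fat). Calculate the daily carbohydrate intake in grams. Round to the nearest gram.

162 g/day

Carbohydrate energy = 41% × 1583 = 649.03 kcal.
At 4 kcal/g: 649.03 ÷ 4 = 162.2575 g.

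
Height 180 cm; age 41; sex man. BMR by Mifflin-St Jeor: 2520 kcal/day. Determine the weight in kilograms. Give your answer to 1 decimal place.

159.5 kg

2520 = 10·W + 6.25(180) − 5(41) + 5
10·W = 2520 − 925 = 1595, so W = 159.5 kg.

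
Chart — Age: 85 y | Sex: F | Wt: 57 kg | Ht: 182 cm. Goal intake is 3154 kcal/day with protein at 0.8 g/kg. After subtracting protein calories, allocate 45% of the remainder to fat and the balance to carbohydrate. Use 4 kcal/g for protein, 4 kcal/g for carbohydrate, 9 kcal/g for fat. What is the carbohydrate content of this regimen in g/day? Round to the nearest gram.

409 g/day

Protein = 0.8 × 57 = 45.6 g → 45.6 × 4 = 182.4 kcal.
Non-protein calories = 3154 − 182.4 = 2971.6 kcal.
Fat: 45% × 2971.6 = 1337.22 kcal; carbohydrate: 1634.38 kcal.
Carbohydrate: 1634.38 kcal ÷ 4 kcal/g = 408.595 g.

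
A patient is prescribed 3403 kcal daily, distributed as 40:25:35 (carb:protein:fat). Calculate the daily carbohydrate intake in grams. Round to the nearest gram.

Carbohydrate energy = 40% × 3403 = 1361.2 kcal.
At 4 kcal/g: 1361.2 ÷ 4 = 340.3 g.

340 g/day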